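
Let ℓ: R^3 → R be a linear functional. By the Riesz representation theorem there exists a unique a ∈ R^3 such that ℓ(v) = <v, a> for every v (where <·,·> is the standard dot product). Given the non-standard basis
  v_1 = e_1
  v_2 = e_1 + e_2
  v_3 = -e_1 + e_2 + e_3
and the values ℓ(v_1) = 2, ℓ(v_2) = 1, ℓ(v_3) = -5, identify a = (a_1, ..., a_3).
a = (2, -1, -2)

Write a = (a_1, ..., a_3) in the standard basis. For each basis vector v_i, ℓ(v_i) = <v_i, a> is a linear equation in the a_j's. Collect the n equations into a matrix system V a = ℓ, where row i of V is v_i (expressed in the standard basis). Since V is invertible (lower-triangular with 1s on the diagonal, up to permutation), solve by back-substitution:
  V =
[[1, 0, 0],
 [1, 1, 0],
 [-1, 1, 1]]
  V a = (2, 1, -5)
Solving gives a = (2, -1, -2).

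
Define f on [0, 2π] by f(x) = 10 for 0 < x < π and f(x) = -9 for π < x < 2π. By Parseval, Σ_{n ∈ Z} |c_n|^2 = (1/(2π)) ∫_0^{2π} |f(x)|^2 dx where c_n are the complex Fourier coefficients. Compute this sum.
Σ |c_n|^2 = 181/2

Parseval equates the L^2 energy of f (normalised by 1/(2π)) with the ℓ^2 sum of its Fourier coefficients: (1/(2π)) ∫_0^{2π} |f|^2 = Σ |c_n|^2.
Compute the left side: (1/(2π)) [∫_0^π 10^2 dx + ∫_π^{2π} (-9)^2 dx] = (1/(2π)) · (100π + 81π) = (100 + 81)/2 = 181/2.
So Σ_{n ∈ Z} |c_n|^2 = 181/2.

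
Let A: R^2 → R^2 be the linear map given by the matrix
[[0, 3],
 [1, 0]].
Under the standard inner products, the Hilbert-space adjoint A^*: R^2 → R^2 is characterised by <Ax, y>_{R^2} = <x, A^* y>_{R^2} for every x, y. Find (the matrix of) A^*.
A^* = A^T =
[[0, 1],
 [3, 0]]

For real matrices with standard dot products, the defining identity <Ax, y> = <x, A^* y> gives (Ax)^T y = x^T (A^*) y, i.e. x^T A^T y = x^T (A^*) y. Since this holds for all x, y, we must have A^* = A^T. Therefore
A^* =
[[0, 1],
 [3, 0]].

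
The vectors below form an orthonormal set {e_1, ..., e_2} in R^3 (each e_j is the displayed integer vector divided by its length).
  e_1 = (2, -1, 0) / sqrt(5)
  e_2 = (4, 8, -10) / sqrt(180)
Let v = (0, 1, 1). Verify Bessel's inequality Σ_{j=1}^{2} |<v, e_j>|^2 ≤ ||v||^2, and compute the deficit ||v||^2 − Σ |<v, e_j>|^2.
Σ |<v, e_j>|^2 = 2/9; ||v||^2 = 2; deficit = 16/9

Write each e_j = u_j / sqrt(<u_j, u_j>) where u_j is the displayed integer vector. Then <v, e_j> = <v, u_j> / sqrt(<u_j, u_j>), so |<v, e_j>|^2 = <v, u_j>^2 / <u_j, u_j>.
Coefficients: <v, e_1> = -1/sqrt(5), <v, e_2> = -2/sqrt(180).
Square and sum: Σ |<v, e_j>|^2 = 2/9.
Compute ||v||^2 = v·v = 2.
Deficit = 2 − 2/9 = 16/9 ≥ 0, confirming Bessel's inequality. (The deficit equals ||v − Σ <v,e_j> e_j||^2, the squared distance from v to span{e_j}.)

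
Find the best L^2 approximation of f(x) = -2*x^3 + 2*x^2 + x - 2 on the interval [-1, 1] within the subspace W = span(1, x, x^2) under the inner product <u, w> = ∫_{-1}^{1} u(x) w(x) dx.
g(x) = 2*x^2 - x/5 - 2

The best approximation g ∈ W is the orthogonal projection of f onto W. Writing g = a_0 + a_1 x + a_2 x^2, the coefficients solve the normal equations G · a = b where
  G_{ij} = <φ_i, φ_j> and b_i = <f, φ_i>, with φ_0 = 1, φ_1 = x, φ_2 = x^2.
G =
  [2, 0, 2/3]
  [0, 2/3, 0]
  [2/3, 0, 2/5],
b = (-8/3, -2/15, -8/15).
Solving gives a_0 = -2, a_1 = -1/5, a_2 = 2, so
  g(x) = 2*x^2 - x/5 - 2.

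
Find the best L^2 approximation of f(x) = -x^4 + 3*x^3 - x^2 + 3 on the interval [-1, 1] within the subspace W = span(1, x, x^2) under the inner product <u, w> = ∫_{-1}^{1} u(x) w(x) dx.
g(x) = -13*x^2/7 + 9*x/5 + 108/35

The best approximation g ∈ W is the orthogonal projection of f onto W. Writing g = a_0 + a_1 x + a_2 x^2, the coefficients solve the normal equations G · a = b where
  G_{ij} = <φ_i, φ_j> and b_i = <f, φ_i>, with φ_0 = 1, φ_1 = x, φ_2 = x^2.
G =
  [2, 0, 2/3]
  [0, 2/3, 0]
  [2/3, 0, 2/5],
b = (74/15, 6/5, 46/35).
Solving gives a_0 = 108/35, a_1 = 9/5, a_2 = -13/7, so
  g(x) = -13*x^2/7 + 9*x/5 + 108/35.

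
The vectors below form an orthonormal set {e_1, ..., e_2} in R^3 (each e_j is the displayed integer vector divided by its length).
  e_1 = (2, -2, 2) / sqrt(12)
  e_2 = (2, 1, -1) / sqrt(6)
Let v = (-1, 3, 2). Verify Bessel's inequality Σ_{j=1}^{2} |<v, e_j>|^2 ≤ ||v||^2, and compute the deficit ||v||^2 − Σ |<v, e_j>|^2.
Σ |<v, e_j>|^2 = 3/2; ||v||^2 = 14; deficit = 25/2

Write each e_j = u_j / sqrt(<u_j, u_j>) where u_j is the displayed integer vector. Then <v, e_j> = <v, u_j> / sqrt(<u_j, u_j>), so |<v, e_j>|^2 = <v, u_j>^2 / <u_j, u_j>.
Coefficients: <v, e_1> = -4/sqrt(12), <v, e_2> = -1/sqrt(6).
Square and sum: Σ |<v, e_j>|^2 = 3/2.
Compute ||v||^2 = v·v = 14.
Deficit = 14 − 3/2 = 25/2 ≥ 0, confirming Bessel's inequality. (The deficit equals ||v − Σ <v,e_j> e_j||^2, the squared distance from v to span{e_j}.)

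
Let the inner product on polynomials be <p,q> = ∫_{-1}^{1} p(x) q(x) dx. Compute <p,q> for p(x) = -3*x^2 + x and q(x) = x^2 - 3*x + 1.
<p,q> = -26/5

Expand the product: p(x)·q(x) = -3*x^4 + 10*x^3 - 6*x^2 + x.
∫_{-1}^{1} of each monomial x^k gives [2/(k+1) if k even, 0 if k odd]. Integrating term-by-term (or equivalently evaluating the antiderivative F(x) = -3*x^5/5 + 5*x^4/2 - 2*x^3 + x^2/2 at the endpoints):
  F(1) − F(−1) = 2/5 − (28/5) = -26/5.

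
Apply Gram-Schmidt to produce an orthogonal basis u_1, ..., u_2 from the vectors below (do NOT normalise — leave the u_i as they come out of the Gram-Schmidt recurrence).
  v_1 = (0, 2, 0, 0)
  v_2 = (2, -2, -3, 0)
Orthogonal basis:
  u_1 = (0, 2, 0, 0)
  u_2 = (2, 0, -3, 0)

Apply the Gram-Schmidt recurrence
  u_1 = v_1
  u_i = v_i − Σ_{j<i} ((v_i · u_j) / (u_j · u_j)) · u_j.

Step by step this gives:
  u_1 = (0, 2, 0, 0)
  u_2 = (2, 0, -3, 0)

Orthogonality check:
  u_2 · u_1 = 0 (should be 0)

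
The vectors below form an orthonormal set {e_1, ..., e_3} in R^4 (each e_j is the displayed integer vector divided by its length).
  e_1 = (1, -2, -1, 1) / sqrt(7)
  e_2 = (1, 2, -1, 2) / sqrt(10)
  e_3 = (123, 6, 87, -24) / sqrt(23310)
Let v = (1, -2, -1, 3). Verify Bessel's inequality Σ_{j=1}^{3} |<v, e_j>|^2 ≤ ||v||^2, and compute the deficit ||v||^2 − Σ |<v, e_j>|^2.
Σ |<v, e_j>|^2 = 491/37; ||v||^2 = 15; deficit = 64/37

Write each e_j = u_j / sqrt(<u_j, u_j>) where u_j is the displayed integer vector. Then <v, e_j> = <v, u_j> / sqrt(<u_j, u_j>), so |<v, e_j>|^2 = <v, u_j>^2 / <u_j, u_j>.
Coefficients: <v, e_1> = 9/sqrt(7), <v, e_2> = 4/sqrt(10), <v, e_3> = -48/sqrt(23310).
Square and sum: Σ |<v, e_j>|^2 = 491/37.
Compute ||v||^2 = v·v = 15.
Deficit = 15 − 491/37 = 64/37 ≥ 0, confirming Bessel's inequality. (The deficit equals ||v − Σ <v,e_j> e_j||^2, the squared distance from v to span{e_j}.)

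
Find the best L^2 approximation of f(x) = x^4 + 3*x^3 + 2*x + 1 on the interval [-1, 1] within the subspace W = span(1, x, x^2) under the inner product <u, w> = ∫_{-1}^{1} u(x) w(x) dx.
g(x) = 6*x^2/7 + 19*x/5 + 32/35

The best approximation g ∈ W is the orthogonal projection of f onto W. Writing g = a_0 + a_1 x + a_2 x^2, the coefficients solve the normal equations G · a = b where
  G_{ij} = <φ_i, φ_j> and b_i = <f, φ_i>, with φ_0 = 1, φ_1 = x, φ_2 = x^2.
G =
  [2, 0, 2/3]
  [0, 2/3, 0]
  [2/3, 0, 2/5],
b = (12/5, 38/15, 20/21).
Solving gives a_0 = 32/35, a_1 = 19/5, a_2 = 6/7, so
  g(x) = 6*x^2/7 + 19*x/5 + 32/35.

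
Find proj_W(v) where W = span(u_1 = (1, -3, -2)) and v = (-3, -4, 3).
proj_W(v) = (3/14, -9/14, -3/7)

Set up U = [u_1 | ... | u_1] ∈ R^(3×1). The projector onto W = col(U) is P = U (U^T U)^(-1) U^T.
Compute U^T U =
  [14],
and U^T v = (3).
Solve U^T U · c = U^T v for the coefficients: c = (3/14). The projection is proj_W(v) = U c.
Check: (v - proj_W(v)) · u_1 = 0  (should be 0).
Result: proj_W(v) = (3/14, -9/14, -3/7).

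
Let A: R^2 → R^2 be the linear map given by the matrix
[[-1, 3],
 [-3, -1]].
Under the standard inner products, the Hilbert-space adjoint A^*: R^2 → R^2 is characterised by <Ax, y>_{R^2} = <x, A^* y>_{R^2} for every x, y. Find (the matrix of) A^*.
A^* = A^T =
[[-1, -3],
 [3, -1]]

For real matrices with standard dot products, the defining identity <Ax, y> = <x, A^* y> gives (Ax)^T y = x^T (A^*) y, i.e. x^T A^T y = x^T (A^*) y. Since this holds for all x, y, we must have A^* = A^T. Therefore
A^* =
[[-1, -3],
 [3, -1]].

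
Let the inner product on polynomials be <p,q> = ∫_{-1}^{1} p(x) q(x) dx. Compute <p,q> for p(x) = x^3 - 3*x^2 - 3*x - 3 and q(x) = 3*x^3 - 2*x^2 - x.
<p,q> = 184/35

Expand the product: p(x)·q(x) = 3*x^6 - 11*x^5 - 4*x^4 + 9*x^2 + 3*x.
∫_{-1}^{1} of each monomial x^k gives [2/(k+1) if k even, 0 if k odd]. Integrating term-by-term (or equivalently evaluating the antiderivative F(x) = 3*x^7/7 - 11*x^6/6 - 4*x^5/5 + 3*x^3 + 3*x^2/2 at the endpoints):
  F(1) − F(−1) = 241/105 − (-311/105) = 184/35.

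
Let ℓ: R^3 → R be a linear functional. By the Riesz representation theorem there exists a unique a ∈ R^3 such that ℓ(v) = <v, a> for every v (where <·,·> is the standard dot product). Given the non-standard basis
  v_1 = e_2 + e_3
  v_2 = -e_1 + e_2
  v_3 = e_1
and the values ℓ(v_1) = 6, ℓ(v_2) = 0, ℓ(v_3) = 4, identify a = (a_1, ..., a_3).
a = (4, 4, 2)

Write a = (a_1, ..., a_3) in the standard basis. For each basis vector v_i, ℓ(v_i) = <v_i, a> is a linear equation in the a_j's. Collect the n equations into a matrix system V a = ℓ, where row i of V is v_i (expressed in the standard basis). Since V is invertible (lower-triangular with 1s on the diagonal, up to permutation), solve by back-substitution:
  V =
[[0, 1, 1],
 [-1, 1, 0],
 [1, 0, 0]]
  V a = (6, 0, 4)
Solving gives a = (4, 4, 2).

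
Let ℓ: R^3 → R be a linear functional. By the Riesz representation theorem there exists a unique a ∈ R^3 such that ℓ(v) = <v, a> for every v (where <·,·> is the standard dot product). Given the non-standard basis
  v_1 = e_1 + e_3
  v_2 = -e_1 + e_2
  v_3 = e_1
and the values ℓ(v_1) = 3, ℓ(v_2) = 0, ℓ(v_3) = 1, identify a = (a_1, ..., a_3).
a = (1, 1, 2)

Write a = (a_1, ..., a_3) in the standard basis. For each basis vector v_i, ℓ(v_i) = <v_i, a> is a linear equation in the a_j's. Collect the n equations into a matrix system V a = ℓ, where row i of V is v_i (expressed in the standard basis). Since V is invertible (lower-triangular with 1s on the diagonal, up to permutation), solve by back-substitution:
  V =
[[1, 0, 1],
 [-1, 1, 0],
 [1, 0, 0]]
  V a = (3, 0, 1)
Solving gives a = (1, 1, 2).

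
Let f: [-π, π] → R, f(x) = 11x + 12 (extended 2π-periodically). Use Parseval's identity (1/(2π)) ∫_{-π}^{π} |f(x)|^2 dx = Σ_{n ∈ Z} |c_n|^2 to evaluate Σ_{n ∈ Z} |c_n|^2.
Σ |c_n|^2 = 121π^2/3 + 144

Expand and integrate term by term over [-π, π]:
  ∫ (11x)^2 dx = 121·(2π^3/3); ∫ 2·11·(12)·x dx = 0 (odd integrand); ∫ 12^2 dx = 144·2π.
So (1/(2π)) ∫_{-π}^{π} (11x + 12)^2 dx = 121π^2/3 + 144 = 121π^2/3 + 144.
Parseval ⇒ Σ |c_n|^2 = 121π^2/3 + 144.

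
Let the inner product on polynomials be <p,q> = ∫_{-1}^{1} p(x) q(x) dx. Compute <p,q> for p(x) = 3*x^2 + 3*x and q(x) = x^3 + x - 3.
<p,q> = -14/5

Expand the product: p(x)·q(x) = 3*x^5 + 3*x^4 + 3*x^3 - 6*x^2 - 9*x.
∫_{-1}^{1} of each monomial x^k gives [2/(k+1) if k even, 0 if k odd]. Integrating term-by-term (or equivalently evaluating the antiderivative F(x) = x^6/2 + 3*x^5/5 + 3*x^4/4 - 2*x^3 - 9*x^2/2 at the endpoints):
  F(1) − F(−1) = -93/20 − (-37/20) = -14/5.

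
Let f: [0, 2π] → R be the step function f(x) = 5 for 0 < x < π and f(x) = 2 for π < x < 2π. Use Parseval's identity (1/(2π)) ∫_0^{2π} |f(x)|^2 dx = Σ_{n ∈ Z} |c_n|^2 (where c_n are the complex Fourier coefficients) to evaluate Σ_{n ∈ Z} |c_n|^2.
Σ |c_n|^2 = 29/2

Parseval equates the L^2 energy of f (normalised by 1/(2π)) with the ℓ^2 sum of its Fourier coefficients: (1/(2π)) ∫_0^{2π} |f|^2 = Σ |c_n|^2.
Compute the left side: (1/(2π)) [∫_0^π 5^2 dx + ∫_π^{2π} 2^2 dx] = (1/(2π)) · (25π + 4π) = (25 + 4)/2 = 29/2.
So Σ_{n ∈ Z} |c_n|^2 = 29/2.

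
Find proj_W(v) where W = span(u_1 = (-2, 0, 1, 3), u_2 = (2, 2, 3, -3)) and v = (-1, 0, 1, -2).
proj_W(v) = (19/33, 17/33, 49/66, -19/22)

Set up U = [u_1 | ... | u_2] ∈ R^(4×2). The projector onto W = col(U) is P = U (U^T U)^(-1) U^T.
Compute U^T U =
  [14, -10]
  [-10, 26],
and U^T v = (-3, 7).
Solve U^T U · c = U^T v for the coefficients: c = (-1/33, 17/66). The projection is proj_W(v) = U c.
Check: (v - proj_W(v)) · u_1 = 0  (should be 0).
Check: (v - proj_W(v)) · u_2 = 0  (should be 0).
Result: proj_W(v) = (19/33, 17/33, 49/66, -19/22).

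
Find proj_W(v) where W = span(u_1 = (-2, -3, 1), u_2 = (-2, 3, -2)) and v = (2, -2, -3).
proj_W(v) = (8/7, -2/7, 3/7)

Set up U = [u_1 | ... | u_2] ∈ R^(3×2). The projector onto W = col(U) is P = U (U^T U)^(-1) U^T.
Compute U^T U =
  [14, -7]
  [-7, 17],
and U^T v = (-1, -4).
Solve U^T U · c = U^T v for the coefficients: c = (-5/21, -1/3). The projection is proj_W(v) = U c.
Check: (v - proj_W(v)) · u_1 = 0  (should be 0).
Check: (v - proj_W(v)) · u_2 = 0  (should be 0).
Result: proj_W(v) = (8/7, -2/7, 3/7).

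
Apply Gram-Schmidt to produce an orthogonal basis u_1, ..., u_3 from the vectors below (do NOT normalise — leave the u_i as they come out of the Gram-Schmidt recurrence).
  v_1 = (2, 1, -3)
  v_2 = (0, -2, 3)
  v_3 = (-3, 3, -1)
Orthogonal basis:
  u_1 = (2, 1, -3)
  u_2 = (11/7, -17/14, 9/14)
  u_3 = (15/61, 30/61, 20/61)

Apply the Gram-Schmidt recurrence
  u_1 = v_1
  u_i = v_i − Σ_{j<i} ((v_i · u_j) / (u_j · u_j)) · u_j.

Step by step this gives:
  u_1 = (2, 1, -3)
  u_2 = (11/7, -17/14, 9/14)
  u_3 = (15/61, 30/61, 20/61)

Orthogonality check:
  u_2 · u_1 = 0 (should be 0)
  u_3 · u_1 = 0 (should be 0)
  u_3 · u_2 = 0 (should be 0)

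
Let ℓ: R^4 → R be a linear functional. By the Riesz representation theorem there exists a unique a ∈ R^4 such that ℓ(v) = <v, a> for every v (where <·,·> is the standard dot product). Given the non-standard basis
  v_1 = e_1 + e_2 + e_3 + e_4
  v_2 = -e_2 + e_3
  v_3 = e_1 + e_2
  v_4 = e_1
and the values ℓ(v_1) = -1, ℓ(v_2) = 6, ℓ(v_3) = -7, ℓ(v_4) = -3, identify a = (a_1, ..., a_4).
a = (-3, -4, 2, 4)

Write a = (a_1, ..., a_4) in the standard basis. For each basis vector v_i, ℓ(v_i) = <v_i, a> is a linear equation in the a_j's. Collect the n equations into a matrix system V a = ℓ, where row i of V is v_i (expressed in the standard basis). Since V is invertible (lower-triangular with 1s on the diagonal, up to permutation), solve by back-substitution:
  V =
[[1, 1, 1, 1],
 [0, -1, 1, 0],
 [1, 1, 0, 0],
 [1, 0, 0, 0]]
  V a = (-1, 6, -7, -3)
Solving gives a = (-3, -4, 2, 4).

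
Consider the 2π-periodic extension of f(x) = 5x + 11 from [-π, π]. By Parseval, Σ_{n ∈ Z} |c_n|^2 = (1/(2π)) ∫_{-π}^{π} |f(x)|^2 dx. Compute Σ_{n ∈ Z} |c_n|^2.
Σ |c_n|^2 = 25π^2/3 + 121

Expand and integrate term by term over [-π, π]:
  ∫ (5x)^2 dx = 25·(2π^3/3); ∫ 2·5·(11)·x dx = 0 (odd integrand); ∫ 11^2 dx = 121·2π.
So (1/(2π)) ∫_{-π}^{π} (5x + 11)^2 dx = 25π^2/3 + 121 = 25π^2/3 + 121.
Parseval ⇒ Σ |c_n|^2 = 25π^2/3 + 121.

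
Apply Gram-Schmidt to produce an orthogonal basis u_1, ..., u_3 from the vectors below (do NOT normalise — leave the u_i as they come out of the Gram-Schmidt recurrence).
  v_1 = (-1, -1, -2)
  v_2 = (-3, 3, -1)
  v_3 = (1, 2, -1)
Orthogonal basis:
  u_1 = (-1, -1, -2)
  u_2 = (-8/3, 10/3, -1/3)
  u_3 = (161/110, 23/22, -69/55)

Apply the Gram-Schmidt recurrence
  u_1 = v_1
  u_i = v_i − Σ_{j<i} ((v_i · u_j) / (u_j · u_j)) · u_j.

Step by step this gives:
  u_1 = (-1, -1, -2)
  u_2 = (-8/3, 10/3, -1/3)
  u_3 = (161/110, 23/22, -69/55)

Orthogonality check:
  u_2 · u_1 = 0 (should be 0)
  u_3 · u_1 = 0 (should be 0)
  u_3 · u_2 = 0 (should be 0)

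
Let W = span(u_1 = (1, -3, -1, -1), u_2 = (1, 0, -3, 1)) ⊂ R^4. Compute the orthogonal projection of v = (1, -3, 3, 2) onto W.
proj_W(v) = (-14/123, -73/41, 188/123, -160/123)

Set up U = [u_1 | ... | u_2] ∈ R^(4×2). The projector onto W = col(U) is P = U (U^T U)^(-1) U^T.
Compute U^T U =
  [12, 3]
  [3, 11],
and U^T v = (5, -6).
Solve U^T U · c = U^T v for the coefficients: c = (73/123, -29/41). The projection is proj_W(v) = U c.
Check: (v - proj_W(v)) · u_1 = 0  (should be 0).
Check: (v - proj_W(v)) · u_2 = 0  (should be 0).
Result: proj_W(v) = (-14/123, -73/41, 188/123, -160/123).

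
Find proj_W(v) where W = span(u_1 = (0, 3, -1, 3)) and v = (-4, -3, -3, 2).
proj_W(v) = (0, 0, 0, 0)

Set up U = [u_1 | ... | u_1] ∈ R^(4×1). The projector onto W = col(U) is P = U (U^T U)^(-1) U^T.
Compute U^T U =
  [19],
and U^T v = (0).
Solve U^T U · c = U^T v for the coefficients: c = (0). The projection is proj_W(v) = U c.
Check: (v - proj_W(v)) · u_1 = 0  (should be 0).
Result: proj_W(v) = (0, 0, 0, 0).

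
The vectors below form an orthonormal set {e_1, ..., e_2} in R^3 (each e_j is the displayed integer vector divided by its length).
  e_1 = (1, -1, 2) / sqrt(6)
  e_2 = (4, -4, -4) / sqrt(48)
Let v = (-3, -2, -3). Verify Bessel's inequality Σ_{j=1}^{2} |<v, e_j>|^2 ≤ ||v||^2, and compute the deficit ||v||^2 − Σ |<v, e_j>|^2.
Σ |<v, e_j>|^2 = 19/2; ||v||^2 = 22; deficit = 25/2

Write each e_j = u_j / sqrt(<u_j, u_j>) where u_j is the displayed integer vector. Then <v, e_j> = <v, u_j> / sqrt(<u_j, u_j>), so |<v, e_j>|^2 = <v, u_j>^2 / <u_j, u_j>.
Coefficients: <v, e_1> = -7/sqrt(6), <v, e_2> = 8/sqrt(48).
Square and sum: Σ |<v, e_j>|^2 = 19/2.
Compute ||v||^2 = v·v = 22.
Deficit = 22 − 19/2 = 25/2 ≥ 0, confirming Bessel's inequality. (The deficit equals ||v − Σ <v,e_j> e_j||^2, the squared distance from v to span{e_j}.)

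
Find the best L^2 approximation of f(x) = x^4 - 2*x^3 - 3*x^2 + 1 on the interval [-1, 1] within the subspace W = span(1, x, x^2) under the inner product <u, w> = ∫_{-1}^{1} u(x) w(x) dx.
g(x) = -15*x^2/7 - 6*x/5 + 32/35

The best approximation g ∈ W is the orthogonal projection of f onto W. Writing g = a_0 + a_1 x + a_2 x^2, the coefficients solve the normal equations G · a = b where
  G_{ij} = <φ_i, φ_j> and b_i = <f, φ_i>, with φ_0 = 1, φ_1 = x, φ_2 = x^2.
G =
  [2, 0, 2/3]
  [0, 2/3, 0]
  [2/3, 0, 2/5],
b = (2/5, -4/5, -26/105).
Solving gives a_0 = 32/35, a_1 = -6/5, a_2 = -15/7, so
  g(x) = -15*x^2/7 - 6*x/5 + 32/35.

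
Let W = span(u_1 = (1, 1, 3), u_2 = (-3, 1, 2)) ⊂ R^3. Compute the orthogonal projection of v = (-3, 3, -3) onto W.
proj_W(v) = (-76/23, -8/23, -41/23)

Set up U = [u_1 | ... | u_2] ∈ R^(3×2). The projector onto W = col(U) is P = U (U^T U)^(-1) U^T.
Compute U^T U =
  [11, 4]
  [4, 14],
and U^T v = (-9, 6).
Solve U^T U · c = U^T v for the coefficients: c = (-25/23, 17/23). The projection is proj_W(v) = U c.
Check: (v - proj_W(v)) · u_1 = 0  (should be 0).
Check: (v - proj_W(v)) · u_2 = 0  (should be 0).
Result: proj_W(v) = (-76/23, -8/23, -41/23).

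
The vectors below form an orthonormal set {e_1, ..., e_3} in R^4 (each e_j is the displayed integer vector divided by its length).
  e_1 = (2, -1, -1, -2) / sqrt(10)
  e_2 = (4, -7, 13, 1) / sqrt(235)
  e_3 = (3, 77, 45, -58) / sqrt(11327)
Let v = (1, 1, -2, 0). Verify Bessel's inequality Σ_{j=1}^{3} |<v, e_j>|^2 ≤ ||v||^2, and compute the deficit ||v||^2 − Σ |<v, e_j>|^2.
Σ |<v, e_j>|^2 = 2163/482; ||v||^2 = 6; deficit = 729/482

Write each e_j = u_j / sqrt(<u_j, u_j>) where u_j is the displayed integer vector. Then <v, e_j> = <v, u_j> / sqrt(<u_j, u_j>), so |<v, e_j>|^2 = <v, u_j>^2 / <u_j, u_j>.
Coefficients: <v, e_1> = 3/sqrt(10), <v, e_2> = -29/sqrt(235), <v, e_3> = -10/sqrt(11327).
Square and sum: Σ |<v, e_j>|^2 = 2163/482.
Compute ||v||^2 = v·v = 6.
Deficit = 6 − 2163/482 = 729/482 ≥ 0, confirming Bessel's inequality. (The deficit equals ||v − Σ <v,e_j> e_j||^2, the squared distance from v to span{e_j}.)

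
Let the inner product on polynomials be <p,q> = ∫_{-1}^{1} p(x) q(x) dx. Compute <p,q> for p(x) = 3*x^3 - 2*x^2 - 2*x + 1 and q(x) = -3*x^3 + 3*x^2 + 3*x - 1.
<p,q> = -172/105

Expand the product: p(x)·q(x) = -9*x^6 + 15*x^5 + 9*x^4 - 18*x^3 - x^2 + 5*x - 1.
∫_{-1}^{1} of each monomial x^k gives [2/(k+1) if k even, 0 if k odd]. Integrating term-by-term (or equivalently evaluating the antiderivative F(x) = -9*x^7/7 + 5*x^6/2 + 9*x^5/5 - 9*x^4/2 - x^3/3 + 5*x^2/2 - x at the endpoints):
  F(1) − F(−1) = -67/210 − (277/210) = -172/105.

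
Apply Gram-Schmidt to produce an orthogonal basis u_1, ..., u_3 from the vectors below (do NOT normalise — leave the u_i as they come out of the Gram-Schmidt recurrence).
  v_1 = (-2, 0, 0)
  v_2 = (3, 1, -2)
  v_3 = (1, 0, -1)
Orthogonal basis:
  u_1 = (-2, 0, 0)
  u_2 = (0, 1, -2)
  u_3 = (0, -2/5, -1/5)

Apply the Gram-Schmidt recurrence
  u_1 = v_1
  u_i = v_i − Σ_{j<i} ((v_i · u_j) / (u_j · u_j)) · u_j.

Step by step this gives:
  u_1 = (-2, 0, 0)
  u_2 = (0, 1, -2)
  u_3 = (0, -2/5, -1/5)

Orthogonality check:
  u_2 · u_1 = 0 (should be 0)
  u_3 · u_1 = 0 (should be 0)
  u_3 · u_2 = 0 (should be 0)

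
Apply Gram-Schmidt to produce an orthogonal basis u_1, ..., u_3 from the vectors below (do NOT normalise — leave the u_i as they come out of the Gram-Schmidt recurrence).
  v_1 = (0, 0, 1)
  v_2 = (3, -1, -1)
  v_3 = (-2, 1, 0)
Orthogonal basis:
  u_1 = (0, 0, 1)
  u_2 = (3, -1, 0)
  u_3 = (1/10, 3/10, 0)

Apply the Gram-Schmidt recurrence
  u_1 = v_1
  u_i = v_i − Σ_{j<i} ((v_i · u_j) / (u_j · u_j)) · u_j.

Step by step this gives:
  u_1 = (0, 0, 1)
  u_2 = (3, -1, 0)
  u_3 = (1/10, 3/10, 0)

Orthogonality check:
  u_2 · u_1 = 0 (should be 0)
  u_3 · u_1 = 0 (should be 0)
  u_3 · u_2 = 0 (should be 0)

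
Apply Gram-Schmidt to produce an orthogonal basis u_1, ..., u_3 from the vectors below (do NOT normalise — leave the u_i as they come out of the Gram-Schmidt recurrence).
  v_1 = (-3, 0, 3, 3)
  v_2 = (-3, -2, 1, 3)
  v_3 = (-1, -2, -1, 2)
Orthogonal basis:
  u_1 = (-3, 0, 3, 3)
  u_2 = (-2/3, -2, -4/3, 2/3)
  u_3 = (2/5, 1/5, -1/5, 3/5)

Apply the Gram-Schmidt recurrence
  u_1 = v_1
  u_i = v_i − Σ_{j<i} ((v_i · u_j) / (u_j · u_j)) · u_j.

Step by step this gives:
  u_1 = (-3, 0, 3, 3)
  u_2 = (-2/3, -2, -4/3, 2/3)
  u_3 = (2/5, 1/5, -1/5, 3/5)

Orthogonality check:
  u_2 · u_1 = 0 (should be 0)
  u_3 · u_1 = 0 (should be 0)
  u_3 · u_2 = 0 (should be 0)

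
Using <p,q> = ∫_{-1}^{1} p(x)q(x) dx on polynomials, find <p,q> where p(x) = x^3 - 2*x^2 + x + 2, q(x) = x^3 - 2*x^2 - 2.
<p,q> = -40/7

Expand the product: p(x)·q(x) = x^6 - 4*x^5 + 5*x^4 - 2*x^3 - 2*x - 4.
∫_{-1}^{1} of each monomial x^k gives [2/(k+1) if k even, 0 if k odd]. Integrating term-by-term (or equivalently evaluating the antiderivative F(x) = x^7/7 - 2*x^6/3 + x^5 - x^4/2 - x^2 - 4*x at the endpoints):
  F(1) − F(−1) = -211/42 − (29/42) = -40/7.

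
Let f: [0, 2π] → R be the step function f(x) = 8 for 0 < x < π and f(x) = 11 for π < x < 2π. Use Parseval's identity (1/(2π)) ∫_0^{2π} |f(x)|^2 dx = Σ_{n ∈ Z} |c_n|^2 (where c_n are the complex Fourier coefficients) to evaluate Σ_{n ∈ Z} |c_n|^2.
Σ |c_n|^2 = 185/2

Parseval equates the L^2 energy of f (normalised by 1/(2π)) with the ℓ^2 sum of its Fourier coefficients: (1/(2π)) ∫_0^{2π} |f|^2 = Σ |c_n|^2.
Compute the left side: (1/(2π)) [∫_0^π 8^2 dx + ∫_π^{2π} 11^2 dx] = (1/(2π)) · (64π + 121π) = (64 + 121)/2 = 185/2.
So Σ_{n ∈ Z} |c_n|^2 = 185/2.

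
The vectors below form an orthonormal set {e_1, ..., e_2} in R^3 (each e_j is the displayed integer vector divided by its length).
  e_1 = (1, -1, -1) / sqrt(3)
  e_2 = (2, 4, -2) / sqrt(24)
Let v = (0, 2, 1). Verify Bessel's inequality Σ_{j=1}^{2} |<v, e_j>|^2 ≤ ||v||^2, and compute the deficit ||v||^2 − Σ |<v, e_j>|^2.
Σ |<v, e_j>|^2 = 9/2; ||v||^2 = 5; deficit = 1/2

Write each e_j = u_j / sqrt(<u_j, u_j>) where u_j is the displayed integer vector. Then <v, e_j> = <v, u_j> / sqrt(<u_j, u_j>), so |<v, e_j>|^2 = <v, u_j>^2 / <u_j, u_j>.
Coefficients: <v, e_1> = -3/sqrt(3), <v, e_2> = 6/sqrt(24).
Square and sum: Σ |<v, e_j>|^2 = 9/2.
Compute ||v||^2 = v·v = 5.
Deficit = 5 − 9/2 = 1/2 ≥ 0, confirming Bessel's inequality. (The deficit equals ||v − Σ <v,e_j> e_j||^2, the squared distance from v to span{e_j}.)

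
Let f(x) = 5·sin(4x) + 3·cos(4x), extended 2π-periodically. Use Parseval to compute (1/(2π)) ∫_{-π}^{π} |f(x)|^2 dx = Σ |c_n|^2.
Σ |c_n|^2 = 17

Expand |f|^2 and use orthogonality of {sin(nx), cos(mx)} on [-π, π]:
  ∫_{-π}^{π} sin(nx)^2 dx = π, ∫ cos(mx)^2 dx = π, and cross terms integrate to 0.
So ∫_{-π}^{π} f(x)^2 dx = 5^2 · π + 3^2 · π = (25 + 9)π.
Divide by 2π: (25 + 9)/2 = 17.
By Parseval, this equals Σ |c_n|^2.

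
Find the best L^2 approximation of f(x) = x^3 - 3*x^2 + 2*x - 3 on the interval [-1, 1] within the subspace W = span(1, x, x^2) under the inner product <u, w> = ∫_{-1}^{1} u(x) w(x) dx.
g(x) = -3*x^2 + 13*x/5 - 3

The best approximation g ∈ W is the orthogonal projection of f onto W. Writing g = a_0 + a_1 x + a_2 x^2, the coefficients solve the normal equations G · a = b where
  G_{ij} = <φ_i, φ_j> and b_i = <f, φ_i>, with φ_0 = 1, φ_1 = x, φ_2 = x^2.
G =
  [2, 0, 2/3]
  [0, 2/3, 0]
  [2/3, 0, 2/5],
b = (-8, 26/15, -16/5).
Solving gives a_0 = -3, a_1 = 13/5, a_2 = -3, so
  g(x) = -3*x^2 + 13*x/5 - 3.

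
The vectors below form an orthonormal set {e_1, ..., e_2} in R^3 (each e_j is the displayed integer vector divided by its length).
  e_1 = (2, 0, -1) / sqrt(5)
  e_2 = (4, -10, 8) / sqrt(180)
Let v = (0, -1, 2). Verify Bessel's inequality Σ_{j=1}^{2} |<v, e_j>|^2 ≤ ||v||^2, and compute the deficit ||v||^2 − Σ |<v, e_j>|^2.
Σ |<v, e_j>|^2 = 41/9; ||v||^2 = 5; deficit = 4/9

Write each e_j = u_j / sqrt(<u_j, u_j>) where u_j is the displayed integer vector. Then <v, e_j> = <v, u_j> / sqrt(<u_j, u_j>), so |<v, e_j>|^2 = <v, u_j>^2 / <u_j, u_j>.
Coefficients: <v, e_1> = -2/sqrt(5), <v, e_2> = 26/sqrt(180).
Square and sum: Σ |<v, e_j>|^2 = 41/9.
Compute ||v||^2 = v·v = 5.
Deficit = 5 − 41/9 = 4/9 ≥ 0, confirming Bessel's inequality. (The deficit equals ||v − Σ <v,e_j> e_j||^2, the squared distance from v to span{e_j}.)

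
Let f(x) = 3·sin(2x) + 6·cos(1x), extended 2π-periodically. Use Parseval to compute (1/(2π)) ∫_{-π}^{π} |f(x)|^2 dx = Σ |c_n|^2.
Σ |c_n|^2 = 45/2

Expand |f|^2 and use orthogonality of {sin(nx), cos(mx)} on [-π, π]:
  ∫_{-π}^{π} sin(nx)^2 dx = π, ∫ cos(mx)^2 dx = π, and cross terms integrate to 0.
So ∫_{-π}^{π} f(x)^2 dx = 3^2 · π + 6^2 · π = (9 + 36)π.
Divide by 2π: (9 + 36)/2 = 45/2.
By Parseval, this equals Σ |c_n|^2.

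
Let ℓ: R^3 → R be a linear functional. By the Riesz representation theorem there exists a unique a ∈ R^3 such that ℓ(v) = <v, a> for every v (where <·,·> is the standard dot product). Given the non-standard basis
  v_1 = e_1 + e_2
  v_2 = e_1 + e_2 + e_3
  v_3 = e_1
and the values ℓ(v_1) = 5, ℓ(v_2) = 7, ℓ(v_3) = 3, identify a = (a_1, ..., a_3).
a = (3, 2, 2)

Write a = (a_1, ..., a_3) in the standard basis. For each basis vector v_i, ℓ(v_i) = <v_i, a> is a linear equation in the a_j's. Collect the n equations into a matrix system V a = ℓ, where row i of V is v_i (expressed in the standard basis). Since V is invertible (lower-triangular with 1s on the diagonal, up to permutation), solve by back-substitution:
  V =
[[1, 1, 0],
 [1, 1, 1],
 [1, 0, 0]]
  V a = (5, 7, 3)
Solving gives a = (3, 2, 2).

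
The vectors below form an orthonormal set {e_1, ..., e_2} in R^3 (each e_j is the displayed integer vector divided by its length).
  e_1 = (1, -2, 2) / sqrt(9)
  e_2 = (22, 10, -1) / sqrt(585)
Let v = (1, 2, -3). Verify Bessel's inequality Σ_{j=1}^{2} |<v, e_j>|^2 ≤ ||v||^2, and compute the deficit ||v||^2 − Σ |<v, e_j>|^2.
Σ |<v, e_j>|^2 = 162/13; ||v||^2 = 14; deficit = 20/13

Write each e_j = u_j / sqrt(<u_j, u_j>) where u_j is the displayed integer vector. Then <v, e_j> = <v, u_j> / sqrt(<u_j, u_j>), so |<v, e_j>|^2 = <v, u_j>^2 / <u_j, u_j>.
Coefficients: <v, e_1> = -9/sqrt(9), <v, e_2> = 45/sqrt(585).
Square and sum: Σ |<v, e_j>|^2 = 162/13.
Compute ||v||^2 = v·v = 14.
Deficit = 14 − 162/13 = 20/13 ≥ 0, confirming Bessel's inequality. (The deficit equals ||v − Σ <v,e_j> e_j||^2, the squared distance from v to span{e_j}.)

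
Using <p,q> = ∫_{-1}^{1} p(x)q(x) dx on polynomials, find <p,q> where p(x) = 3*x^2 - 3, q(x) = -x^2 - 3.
<p,q> = 64/5

Expand the product: p(x)·q(x) = -3*x^4 - 6*x^2 + 9.
∫_{-1}^{1} of each monomial x^k gives [2/(k+1) if k even, 0 if k odd]. Integrating term-by-term (or equivalently evaluating the antiderivative F(x) = -3*x^5/5 - 2*x^3 + 9*x at the endpoints):
  F(1) − F(−1) = 32/5 − (-32/5) = 64/5.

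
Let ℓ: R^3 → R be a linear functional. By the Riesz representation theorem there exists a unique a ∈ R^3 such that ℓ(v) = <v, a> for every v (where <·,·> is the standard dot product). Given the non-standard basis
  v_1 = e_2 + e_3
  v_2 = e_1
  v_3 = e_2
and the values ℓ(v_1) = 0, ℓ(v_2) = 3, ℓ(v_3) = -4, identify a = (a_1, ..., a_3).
a = (3, -4, 4)

Write a = (a_1, ..., a_3) in the standard basis. For each basis vector v_i, ℓ(v_i) = <v_i, a> is a linear equation in the a_j's. Collect the n equations into a matrix system V a = ℓ, where row i of V is v_i (expressed in the standard basis). Since V is invertible (lower-triangular with 1s on the diagonal, up to permutation), solve by back-substitution:
  V =
[[0, 1, 1],
 [1, 0, 0],
 [0, 1, 0]]
  V a = (0, 3, -4)
Solving gives a = (3, -4, 4).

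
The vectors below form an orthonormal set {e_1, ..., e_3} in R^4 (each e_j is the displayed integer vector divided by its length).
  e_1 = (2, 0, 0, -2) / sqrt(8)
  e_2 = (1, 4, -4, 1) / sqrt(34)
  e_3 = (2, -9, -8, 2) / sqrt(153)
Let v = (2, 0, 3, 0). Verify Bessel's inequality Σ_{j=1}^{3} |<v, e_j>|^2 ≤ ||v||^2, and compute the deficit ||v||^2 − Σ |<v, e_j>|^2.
Σ |<v, e_j>|^2 = 68/9; ||v||^2 = 13; deficit = 49/9

Write each e_j = u_j / sqrt(<u_j, u_j>) where u_j is the displayed integer vector. Then <v, e_j> = <v, u_j> / sqrt(<u_j, u_j>), so |<v, e_j>|^2 = <v, u_j>^2 / <u_j, u_j>.
Coefficients: <v, e_1> = 4/sqrt(8), <v, e_2> = -10/sqrt(34), <v, e_3> = -20/sqrt(153).
Square and sum: Σ |<v, e_j>|^2 = 68/9.
Compute ||v||^2 = v·v = 13.
Deficit = 13 − 68/9 = 49/9 ≥ 0, confirming Bessel's inequality. (The deficit equals ||v − Σ <v,e_j> e_j||^2, the squared distance from v to span{e_j}.)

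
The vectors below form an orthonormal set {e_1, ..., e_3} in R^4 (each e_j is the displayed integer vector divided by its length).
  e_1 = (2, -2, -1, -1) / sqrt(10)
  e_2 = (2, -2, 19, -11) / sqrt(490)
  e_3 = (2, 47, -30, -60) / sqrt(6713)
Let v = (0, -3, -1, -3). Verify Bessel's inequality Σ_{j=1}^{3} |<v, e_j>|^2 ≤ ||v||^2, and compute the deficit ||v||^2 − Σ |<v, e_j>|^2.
Σ |<v, e_j>|^2 = 1579/137; ||v||^2 = 19; deficit = 1024/137

Write each e_j = u_j / sqrt(<u_j, u_j>) where u_j is the displayed integer vector. Then <v, e_j> = <v, u_j> / sqrt(<u_j, u_j>), so |<v, e_j>|^2 = <v, u_j>^2 / <u_j, u_j>.
Coefficients: <v, e_1> = 10/sqrt(10), <v, e_2> = 20/sqrt(490), <v, e_3> = 69/sqrt(6713).
Square and sum: Σ |<v, e_j>|^2 = 1579/137.
Compute ||v||^2 = v·v = 19.
Deficit = 19 − 1579/137 = 1024/137 ≥ 0, confirming Bessel's inequality. (The deficit equals ||v − Σ <v,e_j> e_j||^2, the squared distance from v to span{e_j}.)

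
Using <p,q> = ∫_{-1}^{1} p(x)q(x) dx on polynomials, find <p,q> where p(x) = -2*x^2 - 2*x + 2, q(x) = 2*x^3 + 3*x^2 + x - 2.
<p,q> = -20/3

Expand the product: p(x)·q(x) = -4*x^5 - 10*x^4 - 4*x^3 + 8*x^2 + 6*x - 4.
∫_{-1}^{1} of each monomial x^k gives [2/(k+1) if k even, 0 if k odd]. Integrating term-by-term (or equivalently evaluating the antiderivative F(x) = -2*x^6/3 - 2*x^5 - x^4 + 8*x^3/3 + 3*x^2 - 4*x at the endpoints):
  F(1) − F(−1) = -2 − (14/3) = -20/3.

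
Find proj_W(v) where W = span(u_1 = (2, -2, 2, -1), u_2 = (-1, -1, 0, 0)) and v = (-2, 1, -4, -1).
proj_W(v) = (-5/2, 3/2, -2, 1)

Set up U = [u_1 | ... | u_2] ∈ R^(4×2). The projector onto W = col(U) is P = U (U^T U)^(-1) U^T.
Compute U^T U =
  [13, 0]
  [0, 2],
and U^T v = (-13, 1).
Solve U^T U · c = U^T v for the coefficients: c = (-1, 1/2). The projection is proj_W(v) = U c.
Check: (v - proj_W(v)) · u_1 = 0  (should be 0).
Check: (v - proj_W(v)) · u_2 = 0  (should be 0).
Result: proj_W(v) = (-5/2, 3/2, -2, 1).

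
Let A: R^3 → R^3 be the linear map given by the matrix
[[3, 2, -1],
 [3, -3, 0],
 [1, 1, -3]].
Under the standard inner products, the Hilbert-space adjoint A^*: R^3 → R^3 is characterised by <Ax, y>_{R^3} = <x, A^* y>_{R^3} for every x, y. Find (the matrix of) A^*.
A^* = A^T =
[[3, 3, 1],
 [2, -3, 1],
 [-1, 0, -3]]

For real matrices with standard dot products, the defining identity <Ax, y> = <x, A^* y> gives (Ax)^T y = x^T (A^*) y, i.e. x^T A^T y = x^T (A^*) y. Since this holds for all x, y, we must have A^* = A^T. Therefore
A^* =
[[3, 3, 1],
 [2, -3, 1],
 [-1, 0, -3]].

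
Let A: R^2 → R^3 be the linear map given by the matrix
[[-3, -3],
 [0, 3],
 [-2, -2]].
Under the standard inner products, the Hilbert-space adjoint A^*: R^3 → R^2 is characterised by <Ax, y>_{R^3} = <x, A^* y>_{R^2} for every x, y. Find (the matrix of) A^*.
A^* = A^T =
[[-3, 0, -2],
 [-3, 3, -2]]

For real matrices with standard dot products, the defining identity <Ax, y> = <x, A^* y> gives (Ax)^T y = x^T (A^*) y, i.e. x^T A^T y = x^T (A^*) y. Since this holds for all x, y, we must have A^* = A^T. Therefore
A^* =
[[-3, 0, -2],
 [-3, 3, -2]].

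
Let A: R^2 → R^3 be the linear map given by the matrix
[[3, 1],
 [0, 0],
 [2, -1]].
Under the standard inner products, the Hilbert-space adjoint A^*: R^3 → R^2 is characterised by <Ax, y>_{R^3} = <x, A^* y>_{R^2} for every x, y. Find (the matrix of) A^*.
A^* = A^T =
[[3, 0, 2],
 [1, 0, -1]]

For real matrices with standard dot products, the defining identity <Ax, y> = <x, A^* y> gives (Ax)^T y = x^T (A^*) y, i.e. x^T A^T y = x^T (A^*) y. Since this holds for all x, y, we must have A^* = A^T. Therefore
A^* =
[[3, 0, 2],
 [1, 0, -1]].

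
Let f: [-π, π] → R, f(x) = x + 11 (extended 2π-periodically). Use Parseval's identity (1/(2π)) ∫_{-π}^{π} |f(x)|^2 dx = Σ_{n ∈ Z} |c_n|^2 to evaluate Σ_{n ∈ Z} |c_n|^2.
Σ |c_n|^2 = π^2/3 + 121

Expand and integrate term by term over [-π, π]:
  ∫ (x)^2 dx = 1·(2π^3/3); ∫ 2·1·(11)·x dx = 0 (odd integrand); ∫ 11^2 dx = 121·2π.
So (1/(2π)) ∫_{-π}^{π} (x + 11)^2 dx = 1π^2/3 + 121 = π^2/3 + 121.
Parseval ⇒ Σ |c_n|^2 = π^2/3 + 121.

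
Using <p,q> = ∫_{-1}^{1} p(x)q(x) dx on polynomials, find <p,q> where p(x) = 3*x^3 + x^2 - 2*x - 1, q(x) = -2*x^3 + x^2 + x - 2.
<p,q> = 226/105

Expand the product: p(x)·q(x) = -6*x^6 + x^5 + 8*x^4 - 5*x^3 - 5*x^2 + 3*x + 2.
∫_{-1}^{1} of each monomial x^k gives [2/(k+1) if k even, 0 if k odd]. Integrating term-by-term (or equivalently evaluating the antiderivative F(x) = -6*x^7/7 + x^6/6 + 8*x^5/5 - 5*x^4/4 - 5*x^3/3 + 3*x^2/2 + 2*x at the endpoints):
  F(1) − F(−1) = 209/140 − (-277/420) = 226/105.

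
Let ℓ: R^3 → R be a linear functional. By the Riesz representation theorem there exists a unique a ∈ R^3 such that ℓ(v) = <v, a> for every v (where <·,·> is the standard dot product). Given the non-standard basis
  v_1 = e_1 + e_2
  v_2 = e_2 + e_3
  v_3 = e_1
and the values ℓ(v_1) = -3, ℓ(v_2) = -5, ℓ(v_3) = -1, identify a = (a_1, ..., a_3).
a = (-1, -2, -3)

Write a = (a_1, ..., a_3) in the standard basis. For each basis vector v_i, ℓ(v_i) = <v_i, a> is a linear equation in the a_j's. Collect the n equations into a matrix system V a = ℓ, where row i of V is v_i (expressed in the standard basis). Since V is invertible (lower-triangular with 1s on the diagonal, up to permutation), solve by back-substitution:
  V =
[[1, 1, 0],
 [0, 1, 1],
 [1, 0, 0]]
  V a = (-3, -5, -1)
Solving gives a = (-1, -2, -3).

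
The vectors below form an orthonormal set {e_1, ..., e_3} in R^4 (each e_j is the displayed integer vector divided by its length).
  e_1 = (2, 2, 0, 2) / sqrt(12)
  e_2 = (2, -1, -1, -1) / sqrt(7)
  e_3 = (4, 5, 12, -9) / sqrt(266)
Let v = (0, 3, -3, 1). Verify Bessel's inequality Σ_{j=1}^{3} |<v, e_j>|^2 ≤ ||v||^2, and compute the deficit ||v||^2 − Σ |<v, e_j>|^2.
Σ |<v, e_j>|^2 = 505/57; ||v||^2 = 19; deficit = 578/57

Write each e_j = u_j / sqrt(<u_j, u_j>) where u_j is the displayed integer vector. Then <v, e_j> = <v, u_j> / sqrt(<u_j, u_j>), so |<v, e_j>|^2 = <v, u_j>^2 / <u_j, u_j>.
Coefficients: <v, e_1> = 8/sqrt(12), <v, e_2> = -1/sqrt(7), <v, e_3> = -30/sqrt(266).
Square and sum: Σ |<v, e_j>|^2 = 505/57.
Compute ||v||^2 = v·v = 19.
Deficit = 19 − 505/57 = 578/57 ≥ 0, confirming Bessel's inequality. (The deficit equals ||v − Σ <v,e_j> e_j||^2, the squared distance from v to span{e_j}.)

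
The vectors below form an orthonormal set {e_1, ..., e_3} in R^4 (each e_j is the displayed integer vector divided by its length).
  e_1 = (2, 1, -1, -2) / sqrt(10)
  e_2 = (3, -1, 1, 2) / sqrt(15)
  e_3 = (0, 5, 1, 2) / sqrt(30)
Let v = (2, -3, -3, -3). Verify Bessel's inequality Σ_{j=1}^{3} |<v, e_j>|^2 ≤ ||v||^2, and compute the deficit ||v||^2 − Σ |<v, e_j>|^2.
Σ |<v, e_j>|^2 = 146/5; ||v||^2 = 31; deficit = 9/5

Write each e_j = u_j / sqrt(<u_j, u_j>) where u_j is the displayed integer vector. Then <v, e_j> = <v, u_j> / sqrt(<u_j, u_j>), so |<v, e_j>|^2 = <v, u_j>^2 / <u_j, u_j>.
Coefficients: <v, e_1> = 10/sqrt(10), <v, e_2> = 0/sqrt(15), <v, e_3> = -24/sqrt(30).
Square and sum: Σ |<v, e_j>|^2 = 146/5.
Compute ||v||^2 = v·v = 31.
Deficit = 31 − 146/5 = 9/5 ≥ 0, confirming Bessel's inequality. (The deficit equals ||v − Σ <v,e_j> e_j||^2, the squared distance from v to span{e_j}.)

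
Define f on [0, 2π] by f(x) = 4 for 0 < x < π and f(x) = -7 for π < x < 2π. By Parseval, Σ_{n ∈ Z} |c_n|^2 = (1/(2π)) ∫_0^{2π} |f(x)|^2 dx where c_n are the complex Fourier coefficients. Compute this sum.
Σ |c_n|^2 = 65/2

Parseval equates the L^2 energy of f (normalised by 1/(2π)) with the ℓ^2 sum of its Fourier coefficients: (1/(2π)) ∫_0^{2π} |f|^2 = Σ |c_n|^2.
Compute the left side: (1/(2π)) [∫_0^π 4^2 dx + ∫_π^{2π} (-7)^2 dx] = (1/(2π)) · (16π + 49π) = (16 + 49)/2 = 65/2.
So Σ_{n ∈ Z} |c_n|^2 = 65/2.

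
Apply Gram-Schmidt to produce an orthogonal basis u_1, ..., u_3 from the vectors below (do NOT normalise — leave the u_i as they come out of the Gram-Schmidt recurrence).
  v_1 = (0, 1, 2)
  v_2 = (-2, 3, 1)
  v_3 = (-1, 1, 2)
Orthogonal basis:
  u_1 = (0, 1, 2)
  u_2 = (-2, 2, -1)
  u_3 = (-5/9, -4/9, 2/9)

Apply the Gram-Schmidt recurrence
  u_1 = v_1
  u_i = v_i − Σ_{j<i} ((v_i · u_j) / (u_j · u_j)) · u_j.

Step by step this gives:
  u_1 = (0, 1, 2)
  u_2 = (-2, 2, -1)
  u_3 = (-5/9, -4/9, 2/9)

Orthogonality check:
  u_2 · u_1 = 0 (should be 0)
  u_3 · u_1 = 0 (should be 0)
  u_3 · u_2 = 0 (should be 0)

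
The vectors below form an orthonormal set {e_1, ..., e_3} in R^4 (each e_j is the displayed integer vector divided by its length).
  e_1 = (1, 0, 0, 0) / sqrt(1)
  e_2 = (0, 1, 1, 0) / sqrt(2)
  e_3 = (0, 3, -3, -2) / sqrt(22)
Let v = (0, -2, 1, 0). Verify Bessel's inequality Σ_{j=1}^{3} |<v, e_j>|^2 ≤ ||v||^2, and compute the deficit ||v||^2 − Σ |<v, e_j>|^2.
Σ |<v, e_j>|^2 = 46/11; ||v||^2 = 5; deficit = 9/11

Write each e_j = u_j / sqrt(<u_j, u_j>) where u_j is the displayed integer vector. Then <v, e_j> = <v, u_j> / sqrt(<u_j, u_j>), so |<v, e_j>|^2 = <v, u_j>^2 / <u_j, u_j>.
Coefficients: <v, e_1> = 0/sqrt(1), <v, e_2> = -1/sqrt(2), <v, e_3> = -9/sqrt(22).
Square and sum: Σ |<v, e_j>|^2 = 46/11.
Compute ||v||^2 = v·v = 5.
Deficit = 5 − 46/11 = 9/11 ≥ 0, confirming Bessel's inequality. (The deficit equals ||v − Σ <v,e_j> e_j||^2, the squared distance from v to span{e_j}.)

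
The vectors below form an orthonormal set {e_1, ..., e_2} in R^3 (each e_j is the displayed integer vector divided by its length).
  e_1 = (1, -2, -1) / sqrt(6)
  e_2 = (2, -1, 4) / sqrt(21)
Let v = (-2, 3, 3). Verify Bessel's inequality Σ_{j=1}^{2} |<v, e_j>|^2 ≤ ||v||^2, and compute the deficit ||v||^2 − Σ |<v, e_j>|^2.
Σ |<v, e_j>|^2 = 299/14; ||v||^2 = 22; deficit = 9/14

Write each e_j = u_j / sqrt(<u_j, u_j>) where u_j is the displayed integer vector. Then <v, e_j> = <v, u_j> / sqrt(<u_j, u_j>), so |<v, e_j>|^2 = <v, u_j>^2 / <u_j, u_j>.
Coefficients: <v, e_1> = -11/sqrt(6), <v, e_2> = 5/sqrt(21).
Square and sum: Σ |<v, e_j>|^2 = 299/14.
Compute ||v||^2 = v·v = 22.
Deficit = 22 − 299/14 = 9/14 ≥ 0, confirming Bessel's inequality. (The deficit equals ||v − Σ <v,e_j> e_j||^2, the squared distance from v to span{e_j}.)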